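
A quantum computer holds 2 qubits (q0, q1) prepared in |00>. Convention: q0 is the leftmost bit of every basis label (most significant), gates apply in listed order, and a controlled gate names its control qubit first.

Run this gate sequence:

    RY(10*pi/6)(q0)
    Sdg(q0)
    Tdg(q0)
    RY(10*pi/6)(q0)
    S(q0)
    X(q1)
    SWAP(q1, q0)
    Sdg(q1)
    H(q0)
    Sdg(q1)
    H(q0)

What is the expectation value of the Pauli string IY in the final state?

The observable IY averages to sqrt(3)*(2 - sqrt(2))/8.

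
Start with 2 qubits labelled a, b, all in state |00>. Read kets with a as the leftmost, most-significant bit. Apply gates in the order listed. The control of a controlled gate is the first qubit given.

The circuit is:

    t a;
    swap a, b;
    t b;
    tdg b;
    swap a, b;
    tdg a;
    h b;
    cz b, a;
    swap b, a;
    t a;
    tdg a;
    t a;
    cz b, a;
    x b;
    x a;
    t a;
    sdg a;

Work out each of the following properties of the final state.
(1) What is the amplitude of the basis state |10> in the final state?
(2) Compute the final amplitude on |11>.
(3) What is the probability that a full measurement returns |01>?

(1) The final state's coefficient on |10> equals 0. Key observation: gates 1-6 undo each other exactly, leaving only the rest of the circuit to track.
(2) The amplitude on |11> is -sqrt(2)*exp(3*I*pi/4)/2.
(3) The probability of measuring |01> is 1/2.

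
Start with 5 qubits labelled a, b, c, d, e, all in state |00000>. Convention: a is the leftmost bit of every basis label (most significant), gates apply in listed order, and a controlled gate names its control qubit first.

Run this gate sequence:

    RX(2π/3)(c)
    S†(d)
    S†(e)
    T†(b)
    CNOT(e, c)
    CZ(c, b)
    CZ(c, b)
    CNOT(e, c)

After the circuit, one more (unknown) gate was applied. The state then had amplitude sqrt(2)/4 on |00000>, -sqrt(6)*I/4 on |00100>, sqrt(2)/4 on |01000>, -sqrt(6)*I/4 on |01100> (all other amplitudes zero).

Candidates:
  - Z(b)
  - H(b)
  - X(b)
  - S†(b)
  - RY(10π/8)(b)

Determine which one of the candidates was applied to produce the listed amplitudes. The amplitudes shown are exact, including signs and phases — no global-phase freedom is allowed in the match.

The applied gate was H(b). Key observation: steps 5-8 multiply out to the identity, so the circuit reduces to the remaining gates.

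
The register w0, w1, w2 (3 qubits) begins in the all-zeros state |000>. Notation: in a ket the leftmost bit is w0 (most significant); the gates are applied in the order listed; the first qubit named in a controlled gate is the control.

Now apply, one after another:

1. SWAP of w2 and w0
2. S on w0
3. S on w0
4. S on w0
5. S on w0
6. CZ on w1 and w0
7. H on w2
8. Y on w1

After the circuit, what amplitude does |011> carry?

The final state's coefficient on |011> equals sqrt(2)*I/2.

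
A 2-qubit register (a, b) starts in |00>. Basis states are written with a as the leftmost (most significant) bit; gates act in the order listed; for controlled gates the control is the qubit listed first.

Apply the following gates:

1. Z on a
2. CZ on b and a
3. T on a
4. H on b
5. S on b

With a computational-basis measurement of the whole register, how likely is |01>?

The probability of measuring |01> is 1/2.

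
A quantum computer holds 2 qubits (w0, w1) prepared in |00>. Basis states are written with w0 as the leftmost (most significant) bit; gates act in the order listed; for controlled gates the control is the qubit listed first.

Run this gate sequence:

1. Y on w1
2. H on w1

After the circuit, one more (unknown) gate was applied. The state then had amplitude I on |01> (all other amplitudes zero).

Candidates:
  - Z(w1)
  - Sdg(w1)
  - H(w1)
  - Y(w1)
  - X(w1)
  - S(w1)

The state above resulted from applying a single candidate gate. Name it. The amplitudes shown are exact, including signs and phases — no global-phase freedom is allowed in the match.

The unique candidate consistent with the amplitudes is H(w1).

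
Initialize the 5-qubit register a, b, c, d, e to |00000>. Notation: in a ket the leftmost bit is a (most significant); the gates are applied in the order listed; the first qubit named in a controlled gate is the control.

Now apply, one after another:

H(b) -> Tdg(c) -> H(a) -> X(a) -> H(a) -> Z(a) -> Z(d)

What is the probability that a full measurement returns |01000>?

Outcome |01000> occurs with probability 1/2. Key observation: the block from step 3 through step 6 cancels to the identity and can be dropped.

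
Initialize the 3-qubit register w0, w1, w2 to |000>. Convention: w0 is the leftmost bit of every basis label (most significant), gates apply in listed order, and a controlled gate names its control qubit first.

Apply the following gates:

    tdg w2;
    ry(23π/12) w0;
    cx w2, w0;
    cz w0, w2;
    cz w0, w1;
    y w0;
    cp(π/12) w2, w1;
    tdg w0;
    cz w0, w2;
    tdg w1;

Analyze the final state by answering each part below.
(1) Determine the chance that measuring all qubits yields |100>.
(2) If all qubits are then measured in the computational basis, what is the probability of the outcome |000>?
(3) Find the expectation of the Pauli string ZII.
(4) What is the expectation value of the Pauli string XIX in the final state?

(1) A full measurement returns |100> with probability sqrt(2)/8 + sqrt(6)/8 + 1/2.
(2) Outcome |000> occurs with probability -sqrt(6)/8 - sqrt(2)/8 + 1/2.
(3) In the final state, ZII has expectation -sqrt(6)/4 - sqrt(2)/4.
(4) The expectation value of XIX is 0.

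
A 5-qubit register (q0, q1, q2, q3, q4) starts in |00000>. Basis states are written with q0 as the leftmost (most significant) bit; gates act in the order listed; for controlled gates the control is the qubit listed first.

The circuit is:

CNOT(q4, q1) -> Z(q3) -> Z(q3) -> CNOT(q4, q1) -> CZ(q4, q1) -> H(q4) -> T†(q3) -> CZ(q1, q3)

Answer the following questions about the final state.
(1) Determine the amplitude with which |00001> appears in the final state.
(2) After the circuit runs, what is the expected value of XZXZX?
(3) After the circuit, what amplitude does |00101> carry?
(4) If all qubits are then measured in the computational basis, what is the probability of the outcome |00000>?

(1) The amplitude on |00001> is sqrt(2)/2. Key observation: steps 1-4 multiply out to the identity, so the circuit reduces to the remaining gates.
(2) The expectation value of XZXZX is 0.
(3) The final state's coefficient on |00101> equals 0.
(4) A full measurement returns |00000> with probability 1/2.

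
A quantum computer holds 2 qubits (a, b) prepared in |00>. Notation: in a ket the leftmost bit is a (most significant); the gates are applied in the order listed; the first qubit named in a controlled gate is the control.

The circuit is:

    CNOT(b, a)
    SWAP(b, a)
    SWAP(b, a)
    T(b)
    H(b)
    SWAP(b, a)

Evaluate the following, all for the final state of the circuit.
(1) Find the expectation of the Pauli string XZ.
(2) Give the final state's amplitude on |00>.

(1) The observable XZ averages to 1.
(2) The amplitude on |00> is sqrt(2)/2.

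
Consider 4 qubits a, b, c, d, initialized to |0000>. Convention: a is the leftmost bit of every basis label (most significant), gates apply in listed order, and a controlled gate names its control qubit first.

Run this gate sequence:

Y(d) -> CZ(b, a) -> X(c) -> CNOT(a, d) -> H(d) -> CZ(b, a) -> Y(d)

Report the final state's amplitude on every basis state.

The resulting statevector has amplitude -sqrt(2)/2 on |0010>, -sqrt(2)/2 on |0011>, and 0 on every other basis state.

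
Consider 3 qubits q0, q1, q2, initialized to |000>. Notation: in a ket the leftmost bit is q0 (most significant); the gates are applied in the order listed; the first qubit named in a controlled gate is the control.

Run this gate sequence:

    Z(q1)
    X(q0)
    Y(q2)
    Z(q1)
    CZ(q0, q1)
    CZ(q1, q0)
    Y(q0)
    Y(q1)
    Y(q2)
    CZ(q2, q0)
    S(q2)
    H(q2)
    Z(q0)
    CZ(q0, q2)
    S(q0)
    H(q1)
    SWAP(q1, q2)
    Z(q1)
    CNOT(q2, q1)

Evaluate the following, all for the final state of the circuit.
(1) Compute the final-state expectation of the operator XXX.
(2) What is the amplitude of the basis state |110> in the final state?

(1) The observable XXX averages to 0.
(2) The amplitude on |110> is 0.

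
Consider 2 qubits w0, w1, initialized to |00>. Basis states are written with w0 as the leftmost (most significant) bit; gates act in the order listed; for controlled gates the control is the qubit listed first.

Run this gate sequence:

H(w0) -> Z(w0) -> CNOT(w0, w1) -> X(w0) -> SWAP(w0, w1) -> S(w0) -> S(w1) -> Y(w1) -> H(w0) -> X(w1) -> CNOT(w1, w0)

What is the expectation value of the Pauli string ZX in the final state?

The expectation value of ZX is 1.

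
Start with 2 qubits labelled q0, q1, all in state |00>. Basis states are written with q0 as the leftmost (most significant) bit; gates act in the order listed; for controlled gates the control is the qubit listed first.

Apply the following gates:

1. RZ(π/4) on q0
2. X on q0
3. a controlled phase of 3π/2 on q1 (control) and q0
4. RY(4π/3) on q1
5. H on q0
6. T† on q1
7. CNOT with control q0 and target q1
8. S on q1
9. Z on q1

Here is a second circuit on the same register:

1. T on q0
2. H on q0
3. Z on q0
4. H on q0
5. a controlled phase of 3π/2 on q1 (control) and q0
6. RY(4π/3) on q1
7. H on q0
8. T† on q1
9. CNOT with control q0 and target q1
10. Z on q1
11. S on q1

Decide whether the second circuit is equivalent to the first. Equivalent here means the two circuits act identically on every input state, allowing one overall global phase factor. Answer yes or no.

Yes, they are equivalent — the unitaries differ by at most a global phase.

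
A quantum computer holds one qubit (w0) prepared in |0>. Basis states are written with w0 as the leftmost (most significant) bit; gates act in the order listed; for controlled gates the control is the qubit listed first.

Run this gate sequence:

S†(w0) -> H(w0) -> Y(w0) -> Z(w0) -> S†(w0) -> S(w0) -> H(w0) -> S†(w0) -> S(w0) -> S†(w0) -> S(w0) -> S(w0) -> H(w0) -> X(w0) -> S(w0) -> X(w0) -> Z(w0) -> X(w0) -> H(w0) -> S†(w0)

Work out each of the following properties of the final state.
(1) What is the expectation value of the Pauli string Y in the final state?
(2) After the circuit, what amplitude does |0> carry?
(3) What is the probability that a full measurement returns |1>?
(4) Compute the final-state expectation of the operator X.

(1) The expectation value of Y is 0.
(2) The final state's coefficient on |0> equals 1/2 + I/2.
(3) The probability of measuring |1> is 1/2.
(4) In the final state, X has expectation 1.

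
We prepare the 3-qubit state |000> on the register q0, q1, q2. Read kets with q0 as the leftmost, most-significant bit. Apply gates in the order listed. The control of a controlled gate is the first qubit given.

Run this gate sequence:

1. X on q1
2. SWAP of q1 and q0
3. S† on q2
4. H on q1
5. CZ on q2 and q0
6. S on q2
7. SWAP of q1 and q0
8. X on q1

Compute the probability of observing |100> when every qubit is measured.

Outcome |100> occurs with probability 1/2.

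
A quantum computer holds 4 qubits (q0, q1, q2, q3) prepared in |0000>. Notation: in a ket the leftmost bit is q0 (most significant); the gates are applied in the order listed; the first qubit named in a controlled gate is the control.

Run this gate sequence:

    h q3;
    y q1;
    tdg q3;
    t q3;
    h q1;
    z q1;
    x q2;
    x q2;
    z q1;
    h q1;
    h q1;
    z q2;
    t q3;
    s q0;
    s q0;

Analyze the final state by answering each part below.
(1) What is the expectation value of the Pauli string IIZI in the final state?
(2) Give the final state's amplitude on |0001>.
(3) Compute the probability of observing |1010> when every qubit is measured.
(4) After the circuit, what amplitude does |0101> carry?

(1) In the final state, IIZI has expectation 1. Key observation: the block from step 5 through step 10 cancels to the identity and can be dropped.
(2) The amplitude on |0001> is exp(3*I*pi/4)/2.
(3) The probability of measuring |1010> is 0.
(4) |0101> carries amplitude -exp(3*I*pi/4)/2 in the final state.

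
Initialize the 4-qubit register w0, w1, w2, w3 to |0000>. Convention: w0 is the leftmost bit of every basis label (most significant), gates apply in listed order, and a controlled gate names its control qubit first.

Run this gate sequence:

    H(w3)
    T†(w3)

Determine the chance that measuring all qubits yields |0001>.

A full measurement returns |0001> with probability 1/2.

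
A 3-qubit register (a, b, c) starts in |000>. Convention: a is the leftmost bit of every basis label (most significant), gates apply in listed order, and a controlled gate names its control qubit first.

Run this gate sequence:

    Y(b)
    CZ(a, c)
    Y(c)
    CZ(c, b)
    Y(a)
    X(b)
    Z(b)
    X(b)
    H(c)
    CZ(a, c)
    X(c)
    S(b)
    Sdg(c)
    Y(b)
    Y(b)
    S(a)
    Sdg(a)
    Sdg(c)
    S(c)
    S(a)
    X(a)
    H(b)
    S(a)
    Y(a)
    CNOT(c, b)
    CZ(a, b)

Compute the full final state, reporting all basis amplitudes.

The resulting statevector has amplitude 0 on |000>, 0 on |001>, 0 on |010>, 0 on |011>, 1/2 on |100>, I/2 on |101>, 1/2 on |110>, I/2 on |111>. Key observation: steps 17-20 multiply out to the identity, so the circuit reduces to the remaining gates.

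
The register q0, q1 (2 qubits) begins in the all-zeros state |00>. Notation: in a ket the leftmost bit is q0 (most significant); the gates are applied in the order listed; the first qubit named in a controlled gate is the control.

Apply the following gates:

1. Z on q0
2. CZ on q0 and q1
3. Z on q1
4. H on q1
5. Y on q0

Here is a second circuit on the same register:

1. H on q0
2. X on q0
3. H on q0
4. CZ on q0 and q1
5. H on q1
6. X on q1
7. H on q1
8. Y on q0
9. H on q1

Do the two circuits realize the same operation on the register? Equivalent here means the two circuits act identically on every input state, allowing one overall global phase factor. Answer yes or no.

Yes — the two circuits implement the same unitary up to a global phase.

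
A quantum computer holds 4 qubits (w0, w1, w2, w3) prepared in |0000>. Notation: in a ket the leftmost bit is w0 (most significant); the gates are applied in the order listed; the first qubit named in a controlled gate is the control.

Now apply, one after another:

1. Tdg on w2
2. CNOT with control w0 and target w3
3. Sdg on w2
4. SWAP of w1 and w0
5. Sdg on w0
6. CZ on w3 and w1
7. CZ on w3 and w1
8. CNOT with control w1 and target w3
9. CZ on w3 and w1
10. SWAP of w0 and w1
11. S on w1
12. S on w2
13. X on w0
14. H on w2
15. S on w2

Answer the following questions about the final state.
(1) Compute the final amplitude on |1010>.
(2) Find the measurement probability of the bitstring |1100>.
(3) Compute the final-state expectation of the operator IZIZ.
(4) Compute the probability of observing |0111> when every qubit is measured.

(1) |1010> carries amplitude sqrt(2)*I/2 in the final state. Key observation: the block from step 6 through step 7 cancels to the identity and can be dropped.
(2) The probability of measuring |1100> is 0.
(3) The expectation value of IZIZ is 1.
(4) The probability of measuring |0111> is 0.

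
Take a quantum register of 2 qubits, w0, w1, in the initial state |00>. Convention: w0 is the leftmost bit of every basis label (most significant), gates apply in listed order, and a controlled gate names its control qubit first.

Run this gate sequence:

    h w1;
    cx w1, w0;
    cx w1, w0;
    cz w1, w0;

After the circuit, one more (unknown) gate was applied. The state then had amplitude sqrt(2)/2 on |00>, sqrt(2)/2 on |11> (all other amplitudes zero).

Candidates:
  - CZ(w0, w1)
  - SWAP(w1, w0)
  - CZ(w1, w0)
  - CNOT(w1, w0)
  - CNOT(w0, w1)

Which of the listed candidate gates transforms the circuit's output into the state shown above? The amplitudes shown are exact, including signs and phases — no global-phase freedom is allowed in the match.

The applied gate was CNOT(w1, w0). Key observation: steps 2-3 multiply out to the identity, so the circuit reduces to the remaining gates.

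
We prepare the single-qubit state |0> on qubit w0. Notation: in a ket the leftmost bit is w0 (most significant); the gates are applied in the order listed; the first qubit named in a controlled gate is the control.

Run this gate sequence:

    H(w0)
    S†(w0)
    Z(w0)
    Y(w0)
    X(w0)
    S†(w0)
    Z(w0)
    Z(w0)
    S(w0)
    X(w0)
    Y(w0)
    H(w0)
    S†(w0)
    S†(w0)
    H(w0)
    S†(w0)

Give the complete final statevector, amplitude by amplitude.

After the circuit, the state carries amplitude sqrt(2)*I/2 on |0>, -sqrt(2)*I/2 on |1>. Key observation: steps 5-10 multiply out to the identity, so the circuit reduces to the remaining gates.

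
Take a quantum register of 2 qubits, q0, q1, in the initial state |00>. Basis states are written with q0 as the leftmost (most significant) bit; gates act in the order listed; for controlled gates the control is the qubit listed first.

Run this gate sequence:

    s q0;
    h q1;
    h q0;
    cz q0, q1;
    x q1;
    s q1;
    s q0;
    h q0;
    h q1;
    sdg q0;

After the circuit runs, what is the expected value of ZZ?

The expectation value of ZZ is -1.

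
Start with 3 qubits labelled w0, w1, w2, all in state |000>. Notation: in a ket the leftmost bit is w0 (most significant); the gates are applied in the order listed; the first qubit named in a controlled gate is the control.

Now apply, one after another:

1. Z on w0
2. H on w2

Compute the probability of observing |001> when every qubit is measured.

The probability of measuring |001> is 1/2.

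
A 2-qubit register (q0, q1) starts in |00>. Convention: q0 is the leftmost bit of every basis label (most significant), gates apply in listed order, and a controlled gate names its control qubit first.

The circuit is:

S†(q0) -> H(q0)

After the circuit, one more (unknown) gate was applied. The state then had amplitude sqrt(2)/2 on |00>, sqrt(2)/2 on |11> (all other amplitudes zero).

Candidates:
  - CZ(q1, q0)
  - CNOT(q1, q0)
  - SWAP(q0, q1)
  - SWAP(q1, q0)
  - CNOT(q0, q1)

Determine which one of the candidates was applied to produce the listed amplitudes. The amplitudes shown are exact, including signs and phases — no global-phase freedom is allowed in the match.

The applied gate was CNOT(q0, q1).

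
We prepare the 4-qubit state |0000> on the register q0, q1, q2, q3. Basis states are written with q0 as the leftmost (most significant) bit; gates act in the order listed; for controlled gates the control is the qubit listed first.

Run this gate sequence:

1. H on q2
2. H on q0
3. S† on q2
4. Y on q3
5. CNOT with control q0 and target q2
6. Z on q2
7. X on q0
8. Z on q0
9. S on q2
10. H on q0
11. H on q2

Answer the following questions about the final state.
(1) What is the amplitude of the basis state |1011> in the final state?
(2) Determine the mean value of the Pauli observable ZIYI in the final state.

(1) |1011> carries amplitude I/2 in the final state.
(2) The observable ZIYI averages to -1.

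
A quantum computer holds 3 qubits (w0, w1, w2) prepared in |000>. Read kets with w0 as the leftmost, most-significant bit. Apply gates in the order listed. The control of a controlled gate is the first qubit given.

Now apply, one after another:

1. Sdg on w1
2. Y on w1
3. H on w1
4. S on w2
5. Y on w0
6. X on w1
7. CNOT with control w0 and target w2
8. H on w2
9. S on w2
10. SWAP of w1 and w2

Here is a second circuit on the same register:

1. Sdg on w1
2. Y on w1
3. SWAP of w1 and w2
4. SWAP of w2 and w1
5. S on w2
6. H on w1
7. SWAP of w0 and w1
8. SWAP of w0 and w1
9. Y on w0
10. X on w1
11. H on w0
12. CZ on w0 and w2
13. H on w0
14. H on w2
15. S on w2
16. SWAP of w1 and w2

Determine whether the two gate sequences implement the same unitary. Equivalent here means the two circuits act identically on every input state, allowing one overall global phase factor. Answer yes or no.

No — the two circuits implement different unitaries, even allowing a global phase.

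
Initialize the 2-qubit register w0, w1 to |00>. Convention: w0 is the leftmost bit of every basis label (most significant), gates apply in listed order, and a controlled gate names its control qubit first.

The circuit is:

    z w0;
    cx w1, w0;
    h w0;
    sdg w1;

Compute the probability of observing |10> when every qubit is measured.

Outcome |10> occurs with probability 1/2.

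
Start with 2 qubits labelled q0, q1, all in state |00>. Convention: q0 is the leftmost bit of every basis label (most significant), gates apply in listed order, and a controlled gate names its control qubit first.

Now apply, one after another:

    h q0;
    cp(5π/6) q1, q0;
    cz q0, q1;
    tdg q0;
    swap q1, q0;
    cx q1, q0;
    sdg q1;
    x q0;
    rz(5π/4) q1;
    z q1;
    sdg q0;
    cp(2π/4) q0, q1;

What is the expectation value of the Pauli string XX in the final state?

The expectation value of XX is 1.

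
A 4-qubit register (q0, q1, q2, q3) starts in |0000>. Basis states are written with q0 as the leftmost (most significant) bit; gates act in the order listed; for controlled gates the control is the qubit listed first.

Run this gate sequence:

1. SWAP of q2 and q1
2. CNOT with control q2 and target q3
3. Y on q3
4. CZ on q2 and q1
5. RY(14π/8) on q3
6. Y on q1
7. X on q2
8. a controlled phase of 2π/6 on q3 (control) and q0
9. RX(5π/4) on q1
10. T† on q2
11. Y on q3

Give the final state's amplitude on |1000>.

The amplitude on |1000> is 0.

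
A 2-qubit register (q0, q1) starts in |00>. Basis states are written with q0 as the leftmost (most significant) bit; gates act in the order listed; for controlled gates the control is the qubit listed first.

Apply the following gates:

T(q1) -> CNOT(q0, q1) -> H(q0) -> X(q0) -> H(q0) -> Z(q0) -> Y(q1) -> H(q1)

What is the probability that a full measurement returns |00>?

Outcome |00> occurs with probability 1/2. Key observation: the block from step 3 through step 6 cancels to the identity and can be dropped.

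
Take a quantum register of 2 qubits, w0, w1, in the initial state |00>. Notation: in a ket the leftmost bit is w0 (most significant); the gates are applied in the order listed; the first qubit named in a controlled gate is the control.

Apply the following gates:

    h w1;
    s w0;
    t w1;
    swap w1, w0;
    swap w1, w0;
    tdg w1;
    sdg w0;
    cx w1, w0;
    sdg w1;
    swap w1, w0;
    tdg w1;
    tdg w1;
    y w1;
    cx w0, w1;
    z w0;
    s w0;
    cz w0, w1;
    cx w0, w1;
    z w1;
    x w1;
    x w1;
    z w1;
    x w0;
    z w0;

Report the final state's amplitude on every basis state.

After the circuit, the state carries amplitude -sqrt(2)/2 on |00>, 0 on |01>, 0 on |10>, -sqrt(2)*I/2 on |11>. Key observation: the block from step 3 through step 6 cancels to the identity and can be dropped.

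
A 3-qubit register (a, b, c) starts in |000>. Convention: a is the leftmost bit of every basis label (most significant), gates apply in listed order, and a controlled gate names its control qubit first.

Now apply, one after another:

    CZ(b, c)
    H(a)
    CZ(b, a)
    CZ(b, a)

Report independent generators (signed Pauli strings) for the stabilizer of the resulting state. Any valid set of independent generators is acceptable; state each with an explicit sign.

One valid set of independent stabilizer generators is +XII, +IZI, +IIZ (any independent generating set of the same group is equally correct). Key observation: gates 3-4 undo each other exactly, leaving only the rest of the circuit to track.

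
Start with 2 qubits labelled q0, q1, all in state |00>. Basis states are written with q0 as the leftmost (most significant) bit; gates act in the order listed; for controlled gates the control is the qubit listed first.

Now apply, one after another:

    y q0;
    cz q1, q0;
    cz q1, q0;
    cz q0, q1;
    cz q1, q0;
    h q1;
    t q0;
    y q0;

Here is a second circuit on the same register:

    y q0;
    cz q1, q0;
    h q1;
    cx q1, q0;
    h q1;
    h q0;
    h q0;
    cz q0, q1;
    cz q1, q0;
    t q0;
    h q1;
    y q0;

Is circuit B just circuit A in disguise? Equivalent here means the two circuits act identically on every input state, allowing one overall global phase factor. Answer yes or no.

No: there is an input state on which the two circuits produce genuinely different outputs (not merely differing by a phase).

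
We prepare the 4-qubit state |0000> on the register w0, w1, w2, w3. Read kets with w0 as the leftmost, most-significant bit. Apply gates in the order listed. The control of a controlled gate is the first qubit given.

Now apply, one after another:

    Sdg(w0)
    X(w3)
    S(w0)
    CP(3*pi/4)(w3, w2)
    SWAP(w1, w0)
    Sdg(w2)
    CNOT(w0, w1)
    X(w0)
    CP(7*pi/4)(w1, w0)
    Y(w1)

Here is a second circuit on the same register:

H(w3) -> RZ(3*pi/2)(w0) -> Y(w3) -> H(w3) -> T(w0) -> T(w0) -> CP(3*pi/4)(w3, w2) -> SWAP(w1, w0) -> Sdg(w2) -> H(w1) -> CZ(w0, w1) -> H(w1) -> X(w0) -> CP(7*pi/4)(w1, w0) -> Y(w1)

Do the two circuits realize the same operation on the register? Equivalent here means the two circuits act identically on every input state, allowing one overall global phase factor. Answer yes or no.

No: there is an input state on which the two circuits produce genuinely different outputs (not merely differing by a phase).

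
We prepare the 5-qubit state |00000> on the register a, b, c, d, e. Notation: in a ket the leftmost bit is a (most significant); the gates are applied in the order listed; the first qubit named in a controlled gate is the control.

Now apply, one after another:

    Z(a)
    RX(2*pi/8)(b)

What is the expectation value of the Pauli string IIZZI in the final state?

The observable IIZZI averages to 1.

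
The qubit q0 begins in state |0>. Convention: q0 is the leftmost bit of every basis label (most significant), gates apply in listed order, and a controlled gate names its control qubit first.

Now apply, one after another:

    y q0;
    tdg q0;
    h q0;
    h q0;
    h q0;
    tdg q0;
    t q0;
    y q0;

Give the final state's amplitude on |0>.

|0> carries amplitude sqrt(2)*exp(3*I*pi/4)/2 in the final state.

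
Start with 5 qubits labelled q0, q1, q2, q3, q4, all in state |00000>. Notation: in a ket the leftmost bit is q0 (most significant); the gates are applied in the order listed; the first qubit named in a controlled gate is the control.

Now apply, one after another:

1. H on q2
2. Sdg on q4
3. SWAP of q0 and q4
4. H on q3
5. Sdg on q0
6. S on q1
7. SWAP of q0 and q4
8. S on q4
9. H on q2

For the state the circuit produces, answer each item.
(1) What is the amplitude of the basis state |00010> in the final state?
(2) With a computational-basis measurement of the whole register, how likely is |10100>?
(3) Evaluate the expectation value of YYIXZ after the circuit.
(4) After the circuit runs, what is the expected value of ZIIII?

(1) The amplitude on |00010> is sqrt(2)/2.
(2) Outcome |10100> occurs with probability 0.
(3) In the final state, YYIXZ has expectation 0.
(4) The expectation value of ZIIII is 1.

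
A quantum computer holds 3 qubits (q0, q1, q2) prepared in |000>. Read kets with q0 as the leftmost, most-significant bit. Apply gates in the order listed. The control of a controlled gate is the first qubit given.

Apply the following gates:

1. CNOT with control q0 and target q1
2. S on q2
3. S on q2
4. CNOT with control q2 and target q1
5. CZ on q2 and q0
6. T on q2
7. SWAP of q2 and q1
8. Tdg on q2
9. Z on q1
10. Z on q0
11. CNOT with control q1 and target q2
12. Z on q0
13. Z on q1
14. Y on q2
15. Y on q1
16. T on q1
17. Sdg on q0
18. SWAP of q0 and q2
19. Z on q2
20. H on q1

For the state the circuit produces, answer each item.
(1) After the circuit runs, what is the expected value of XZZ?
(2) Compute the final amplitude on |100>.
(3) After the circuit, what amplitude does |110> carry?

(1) The expectation value of XZZ is 0.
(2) The final state's coefficient on |100> equals -sqrt(2)*exp(I*pi/4)/2.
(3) The final state's coefficient on |110> equals sqrt(2)*exp(I*pi/4)/2.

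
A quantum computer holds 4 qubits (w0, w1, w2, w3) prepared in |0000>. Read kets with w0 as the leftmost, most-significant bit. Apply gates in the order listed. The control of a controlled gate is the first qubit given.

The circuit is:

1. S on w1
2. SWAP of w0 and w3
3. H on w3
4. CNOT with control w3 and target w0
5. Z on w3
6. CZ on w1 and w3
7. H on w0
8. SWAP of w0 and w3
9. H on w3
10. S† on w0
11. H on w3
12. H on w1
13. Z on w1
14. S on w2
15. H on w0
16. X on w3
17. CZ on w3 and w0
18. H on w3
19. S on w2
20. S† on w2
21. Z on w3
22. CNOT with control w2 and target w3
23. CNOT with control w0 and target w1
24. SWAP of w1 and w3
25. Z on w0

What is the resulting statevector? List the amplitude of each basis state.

The resulting statevector has amplitude sqrt(2)/4 on |0000>, -sqrt(2)/4 on |0001>, 0 on |0010>, 0 on |0011>, sqrt(2)*I/4 on |0100>, -sqrt(2)*I/4 on |0101>, 0 on |0110>, 0 on |0111>, sqrt(2)*I/4 on |1000>, -sqrt(2)*I/4 on |1001>, 0 on |1010>, 0 on |1011>, -sqrt(2)/4 on |1100>, sqrt(2)/4 on |1101>, 0 on |1110>, 0 on |1111>.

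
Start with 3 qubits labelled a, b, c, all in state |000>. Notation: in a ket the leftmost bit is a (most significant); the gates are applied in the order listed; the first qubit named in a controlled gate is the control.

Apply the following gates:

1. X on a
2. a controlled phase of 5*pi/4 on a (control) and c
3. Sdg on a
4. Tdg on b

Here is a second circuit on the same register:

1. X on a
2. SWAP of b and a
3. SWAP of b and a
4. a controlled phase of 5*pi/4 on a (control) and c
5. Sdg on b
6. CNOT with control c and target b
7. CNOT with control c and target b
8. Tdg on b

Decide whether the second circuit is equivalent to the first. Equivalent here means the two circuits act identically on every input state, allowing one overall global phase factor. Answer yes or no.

No: there is an input state on which the two circuits produce genuinely different outputs (not merely differing by a phase).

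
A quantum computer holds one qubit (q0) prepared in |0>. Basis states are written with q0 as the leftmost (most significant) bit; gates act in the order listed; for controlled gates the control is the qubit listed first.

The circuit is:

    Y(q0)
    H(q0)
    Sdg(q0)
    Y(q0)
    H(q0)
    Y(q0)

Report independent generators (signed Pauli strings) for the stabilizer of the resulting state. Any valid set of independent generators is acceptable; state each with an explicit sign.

The final state is stabilized by the group generated by -Y; other independent generating sets are equally valid.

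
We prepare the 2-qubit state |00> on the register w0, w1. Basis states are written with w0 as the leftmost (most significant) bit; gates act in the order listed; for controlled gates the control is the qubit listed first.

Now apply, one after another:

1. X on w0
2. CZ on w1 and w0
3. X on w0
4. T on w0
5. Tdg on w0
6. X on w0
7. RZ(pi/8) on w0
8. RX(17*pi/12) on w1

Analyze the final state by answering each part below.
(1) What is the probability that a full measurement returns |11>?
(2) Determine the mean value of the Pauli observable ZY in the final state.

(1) Outcome |11> occurs with probability -sqrt(2)/8 + sqrt(6)/8 + 1/2. Key observation: steps 3-6 multiply out to the identity, so the circuit reduces to the remaining gates.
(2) The expectation value of ZY is -sqrt(6)/4 - sqrt(2)/4.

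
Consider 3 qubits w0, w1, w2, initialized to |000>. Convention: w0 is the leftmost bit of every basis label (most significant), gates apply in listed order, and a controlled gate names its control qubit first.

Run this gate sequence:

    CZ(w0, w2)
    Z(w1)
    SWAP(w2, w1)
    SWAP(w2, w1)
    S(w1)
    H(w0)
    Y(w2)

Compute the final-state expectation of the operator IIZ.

The expectation value of IIZ is -1. Key observation: gates 3-4 undo each other exactly, leaving only the rest of the circuit to track.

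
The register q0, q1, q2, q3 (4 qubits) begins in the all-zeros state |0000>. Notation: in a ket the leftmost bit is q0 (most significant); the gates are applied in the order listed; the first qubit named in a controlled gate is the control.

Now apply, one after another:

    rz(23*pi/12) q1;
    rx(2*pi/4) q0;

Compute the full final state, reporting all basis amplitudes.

The resulting statevector has amplitude -sqrt(2)*exp(I*pi/24)/2 on |0000>, sqrt(2)*exp(13*I*pi/24)/2 on |1000>, and 0 on every other basis state.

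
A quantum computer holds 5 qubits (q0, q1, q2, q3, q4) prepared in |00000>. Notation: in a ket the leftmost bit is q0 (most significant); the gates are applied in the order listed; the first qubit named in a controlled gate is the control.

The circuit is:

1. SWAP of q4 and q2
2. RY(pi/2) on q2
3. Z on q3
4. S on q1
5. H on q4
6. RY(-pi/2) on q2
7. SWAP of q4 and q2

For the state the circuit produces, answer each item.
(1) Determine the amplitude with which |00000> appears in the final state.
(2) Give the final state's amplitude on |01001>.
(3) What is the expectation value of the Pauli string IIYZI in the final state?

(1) |00000> carries amplitude sqrt(2)/2 in the final state.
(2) |01001> carries amplitude 0 in the final state.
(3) In the final state, IIYZI has expectation 0.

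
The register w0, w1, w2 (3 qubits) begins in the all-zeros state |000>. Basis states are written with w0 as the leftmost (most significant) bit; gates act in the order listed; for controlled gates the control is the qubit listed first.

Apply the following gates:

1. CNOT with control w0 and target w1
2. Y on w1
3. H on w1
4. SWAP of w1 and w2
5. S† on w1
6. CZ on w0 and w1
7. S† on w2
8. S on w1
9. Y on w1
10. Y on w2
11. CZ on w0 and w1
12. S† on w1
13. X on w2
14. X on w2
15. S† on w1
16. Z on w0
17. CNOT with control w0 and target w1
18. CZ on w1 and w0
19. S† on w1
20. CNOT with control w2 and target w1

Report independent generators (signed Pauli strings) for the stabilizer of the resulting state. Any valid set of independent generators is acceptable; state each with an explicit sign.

The stabilizer group can be generated by +IXY, +ZII, -IZZ, among other valid generating sets.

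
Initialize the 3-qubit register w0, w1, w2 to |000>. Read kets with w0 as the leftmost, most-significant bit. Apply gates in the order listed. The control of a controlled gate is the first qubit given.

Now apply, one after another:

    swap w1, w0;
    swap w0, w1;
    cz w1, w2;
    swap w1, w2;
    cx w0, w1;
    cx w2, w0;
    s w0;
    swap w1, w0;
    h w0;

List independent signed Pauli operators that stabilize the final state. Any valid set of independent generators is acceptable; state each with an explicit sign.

The final state is stabilized by the group generated by +XII, +IZI, +IIZ; other independent generating sets are equally valid.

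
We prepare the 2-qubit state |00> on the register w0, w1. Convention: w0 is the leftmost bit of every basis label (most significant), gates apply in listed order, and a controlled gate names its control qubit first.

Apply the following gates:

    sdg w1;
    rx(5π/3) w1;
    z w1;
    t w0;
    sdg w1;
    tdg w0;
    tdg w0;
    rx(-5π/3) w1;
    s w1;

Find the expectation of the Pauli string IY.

In the final state, IY has expectation -sqrt(3)/2.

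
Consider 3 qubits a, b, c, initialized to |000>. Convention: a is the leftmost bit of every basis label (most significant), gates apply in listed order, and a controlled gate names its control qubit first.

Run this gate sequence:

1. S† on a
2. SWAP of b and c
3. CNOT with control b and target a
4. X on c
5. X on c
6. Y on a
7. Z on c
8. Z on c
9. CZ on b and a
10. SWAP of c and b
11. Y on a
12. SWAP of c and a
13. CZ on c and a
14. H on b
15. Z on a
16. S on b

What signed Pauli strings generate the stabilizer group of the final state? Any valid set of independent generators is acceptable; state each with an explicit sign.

One valid set of independent stabilizer generators is +IYI, +ZII, +IIZ (any independent generating set of the same group is equally correct).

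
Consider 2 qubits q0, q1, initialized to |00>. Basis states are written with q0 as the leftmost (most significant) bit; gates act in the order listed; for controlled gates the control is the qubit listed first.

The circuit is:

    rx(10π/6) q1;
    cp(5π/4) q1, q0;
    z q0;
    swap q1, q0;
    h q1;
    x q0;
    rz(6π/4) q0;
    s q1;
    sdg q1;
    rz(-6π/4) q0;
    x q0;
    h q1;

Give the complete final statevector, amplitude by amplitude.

After the circuit, the state carries amplitude -sqrt(3)/2 on |00>, 0 on |01>, -I/2 on |10>, 0 on |11>. Key observation: steps 5-12 multiply out to the identity, so the circuit reduces to the remaining gates.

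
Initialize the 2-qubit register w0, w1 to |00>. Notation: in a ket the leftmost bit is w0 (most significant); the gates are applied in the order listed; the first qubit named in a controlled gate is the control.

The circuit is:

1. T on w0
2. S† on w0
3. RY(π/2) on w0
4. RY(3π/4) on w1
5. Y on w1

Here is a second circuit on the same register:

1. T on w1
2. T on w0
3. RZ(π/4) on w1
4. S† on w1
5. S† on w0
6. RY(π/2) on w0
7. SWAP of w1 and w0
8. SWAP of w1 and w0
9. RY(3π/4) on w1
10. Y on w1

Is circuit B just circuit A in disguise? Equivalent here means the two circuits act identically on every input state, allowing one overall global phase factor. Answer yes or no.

Yes, they are equivalent — the unitaries differ by at most a global phase.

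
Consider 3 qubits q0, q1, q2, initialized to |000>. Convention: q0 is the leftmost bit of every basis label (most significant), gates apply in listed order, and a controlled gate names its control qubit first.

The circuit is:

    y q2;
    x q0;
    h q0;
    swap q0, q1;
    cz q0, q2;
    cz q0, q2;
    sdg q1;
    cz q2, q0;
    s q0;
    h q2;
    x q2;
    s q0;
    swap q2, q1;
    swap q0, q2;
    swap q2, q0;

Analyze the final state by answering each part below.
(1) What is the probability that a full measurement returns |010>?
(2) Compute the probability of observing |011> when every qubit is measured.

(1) Outcome |010> occurs with probability 1/4.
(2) Outcome |011> occurs with probability 1/4.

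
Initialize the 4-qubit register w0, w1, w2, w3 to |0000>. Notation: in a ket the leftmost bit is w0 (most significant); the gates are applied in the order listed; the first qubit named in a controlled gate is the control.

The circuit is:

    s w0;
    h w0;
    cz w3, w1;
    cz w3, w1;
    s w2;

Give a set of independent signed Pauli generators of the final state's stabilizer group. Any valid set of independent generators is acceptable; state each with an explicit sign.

The final state is stabilized by the group generated by +XIII, +IZII, +IIZI, +IIIZ; other independent generating sets are equally valid.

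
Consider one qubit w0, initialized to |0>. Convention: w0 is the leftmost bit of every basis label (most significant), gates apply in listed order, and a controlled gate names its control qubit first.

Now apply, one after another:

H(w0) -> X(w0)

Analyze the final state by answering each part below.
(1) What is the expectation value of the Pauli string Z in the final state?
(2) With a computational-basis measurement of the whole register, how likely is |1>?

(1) The observable Z averages to 0.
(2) Outcome |1> occurs with probability 1/2.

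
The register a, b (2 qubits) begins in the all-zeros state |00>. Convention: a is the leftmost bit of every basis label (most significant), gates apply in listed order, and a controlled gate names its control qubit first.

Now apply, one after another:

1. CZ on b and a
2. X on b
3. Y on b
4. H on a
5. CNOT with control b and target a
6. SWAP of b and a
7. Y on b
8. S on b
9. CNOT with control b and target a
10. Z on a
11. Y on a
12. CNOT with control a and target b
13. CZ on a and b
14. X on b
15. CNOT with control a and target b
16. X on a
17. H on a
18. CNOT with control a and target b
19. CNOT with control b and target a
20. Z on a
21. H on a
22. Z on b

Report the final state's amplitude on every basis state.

After the circuit, the state carries amplitude sqrt(2)*(-1 - I)/4 on |00>, sqrt(2)*(-1 + I)/4 on |01>, sqrt(2)*(-1 + I)/4 on |10>, sqrt(2)*(-1 - I)/4 on |11>.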